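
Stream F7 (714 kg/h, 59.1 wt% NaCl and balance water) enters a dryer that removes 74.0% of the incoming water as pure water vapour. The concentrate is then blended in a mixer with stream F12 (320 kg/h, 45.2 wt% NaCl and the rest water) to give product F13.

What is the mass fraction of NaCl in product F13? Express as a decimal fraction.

0.693

Vapour removed = 0.740×0.409×714 = 216.1 kg/h; concentrate = 497.9 kg/h.
NaCl reaching the mixer = 421.97 (from concentrate) + 320×0.452 = 566.61 kg/h.
Product flow = 497.9 + 320 = 817.9 kg/h; NaCl fraction = 0.693.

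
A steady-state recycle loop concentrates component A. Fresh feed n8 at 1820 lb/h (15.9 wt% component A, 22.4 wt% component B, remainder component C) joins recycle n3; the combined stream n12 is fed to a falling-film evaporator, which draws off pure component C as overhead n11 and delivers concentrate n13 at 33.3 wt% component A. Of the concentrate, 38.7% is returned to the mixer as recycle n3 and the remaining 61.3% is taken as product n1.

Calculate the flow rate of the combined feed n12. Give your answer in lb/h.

Overall component A balance (none leaves overhead): component A in fresh feed = component A in product, i.e. 1820×0.159 = (1−0.387)·n13·0.333.
n13 = 289.38/(0.333×0.613) = 1417.6 lb/h.
Recycle n3 = 0.387×1417.6 = 548.62 lb/h.
Combined feed n12 = 1820 + 548.62 = 2368.6 lb/h.

2369 lb/h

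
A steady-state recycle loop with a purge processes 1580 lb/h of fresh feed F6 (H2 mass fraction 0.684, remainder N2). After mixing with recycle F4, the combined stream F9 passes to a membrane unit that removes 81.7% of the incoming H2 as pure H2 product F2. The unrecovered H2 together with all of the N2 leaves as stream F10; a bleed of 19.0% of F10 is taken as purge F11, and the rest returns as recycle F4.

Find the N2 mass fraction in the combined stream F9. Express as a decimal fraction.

0.674

N2 enters only via F6 and leaves only via the purge: 1580×0.316 = 0.190×(N2 in F10), and the membrane unit passes all N2, so N2 in F9 = N2 in F10 = 2627.8 lb/h.
H2 in F9: m_A = 1580×0.684 + (1−0.190)·(1−0.817)·m_A, so m_A = 1080.7/0.8518 = 1268.8 lb/h.
F9 = 1268.8 + 2627.8 = 3896.6 lb/h.
N2 fraction in F9 = 2627.8/3896.6 = 0.674.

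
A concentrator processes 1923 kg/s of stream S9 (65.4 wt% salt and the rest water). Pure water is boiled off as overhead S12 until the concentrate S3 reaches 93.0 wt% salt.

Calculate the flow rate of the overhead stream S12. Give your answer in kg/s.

570.7 kg/s

salt is conserved: 1923×0.654 = 1257.6 kg/s all reports to the concentrate.
Concentrate = 1257.6/(target fraction) = 1352.3 kg/s.
Overhead = 1923 − 1352.3 = 570.7 kg/s.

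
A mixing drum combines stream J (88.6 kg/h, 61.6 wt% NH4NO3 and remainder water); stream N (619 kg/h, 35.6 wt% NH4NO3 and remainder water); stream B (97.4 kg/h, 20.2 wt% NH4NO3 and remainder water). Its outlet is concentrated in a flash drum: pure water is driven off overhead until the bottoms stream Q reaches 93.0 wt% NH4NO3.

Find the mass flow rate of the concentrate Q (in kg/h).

316.8 kg/h

NH4NO3 entering = 88.6×0.616 + 619×0.356 + 97.4×0.202 = 294.62 kg/h.
All NH4NO3 reports to Q, so Q = 294.62/0.930 = 316.79 kg/h.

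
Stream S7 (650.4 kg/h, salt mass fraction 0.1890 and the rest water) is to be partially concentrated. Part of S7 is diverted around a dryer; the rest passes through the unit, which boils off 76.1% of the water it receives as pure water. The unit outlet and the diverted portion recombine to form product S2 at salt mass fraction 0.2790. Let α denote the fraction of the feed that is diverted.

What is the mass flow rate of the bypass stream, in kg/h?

310.5 kg/h

All 650.4×0.189 = 122.93 kg/h of salt reaches S2, so S2 = 122.93/0.279 = 440.59 kg/h and vapour = 209.81 kg/h.
The evaporator receives (1−α)·650.4 of feed at 0.811 water and removes 0.761 of that water:
0.761×0.811×(1−α)×650.4 = 209.81
(1−α) = 209.81/401.41 = 0.5227;  α = 0.4773.
Bypass flow = 0.4773×650.4 = 310.45 kg/h.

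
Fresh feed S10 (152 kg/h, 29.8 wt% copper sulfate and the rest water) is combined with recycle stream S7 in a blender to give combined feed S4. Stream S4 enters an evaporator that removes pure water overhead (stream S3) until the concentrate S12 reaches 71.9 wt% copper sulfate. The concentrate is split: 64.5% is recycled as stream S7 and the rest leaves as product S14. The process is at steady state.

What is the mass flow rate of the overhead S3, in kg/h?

89 kg/h

Overall copper sulfate balance (none leaves overhead): copper sulfate in fresh feed = copper sulfate in product, i.e. 152×0.298 = (1−0.645)·S12·0.719.
S12 = 45.296/(0.719×0.355) = 177.46 kg/h.
Recycle S7 = 0.645×177.46 = 114.46 kg/h.
Combined feed S4 = 152 + 114.46 = 266.46 kg/h.
Overhead S3 = S4 − S12 = 266.46 − 177.46 = 89.001 kg/h.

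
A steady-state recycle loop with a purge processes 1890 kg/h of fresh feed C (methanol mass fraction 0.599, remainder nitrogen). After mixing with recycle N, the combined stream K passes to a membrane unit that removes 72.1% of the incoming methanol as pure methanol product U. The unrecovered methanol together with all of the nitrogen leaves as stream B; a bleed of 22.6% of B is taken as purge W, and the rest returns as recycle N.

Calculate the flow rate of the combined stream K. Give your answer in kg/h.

nitrogen enters only via C and leaves only via the purge: 1890×0.401 = 0.226×(nitrogen in B), and the membrane unit passes all nitrogen, so nitrogen in K = nitrogen in B = 3353.5 kg/h.
methanol in K: m_A = 1890×0.599 + (1−0.226)·(1−0.721)·m_A, so m_A = 1132.1/0.7841 = 1443.9 kg/h.
K = 1443.9 + 3353.5 = 4797.4 kg/h.

4797 kg/h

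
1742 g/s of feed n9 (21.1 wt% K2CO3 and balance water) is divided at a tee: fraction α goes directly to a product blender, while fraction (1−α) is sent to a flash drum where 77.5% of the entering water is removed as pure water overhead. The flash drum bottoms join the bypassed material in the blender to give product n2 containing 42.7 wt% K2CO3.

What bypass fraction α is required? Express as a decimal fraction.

0.173

All 1742×0.211 = 367.56 g/s of K2CO3 reaches n2, so n2 = 367.56/0.427 = 860.8 g/s and vapour = 881.2 g/s.
The evaporator receives (1−α)·1742 of feed at 0.789 water and removes 0.775 of that water:
0.775×0.789×(1−α)×1742 = 881.2
(1−α) = 881.2/1065.2 = 0.8273;  α = 0.1727.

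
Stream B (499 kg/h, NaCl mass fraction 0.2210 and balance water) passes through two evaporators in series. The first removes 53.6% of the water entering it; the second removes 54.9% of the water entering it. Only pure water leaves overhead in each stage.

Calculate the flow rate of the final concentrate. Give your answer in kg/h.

water in feed = 499×0.779 = 388.72 kg/h.
After stage 1: water left = (1−0.536)×388.72 = 180.37; stream total = 290.65 kg/h.
After stage 2: water left = (1−0.549)×180.37 = 81.345; final concentrate = 191.62 kg/h.

191.6 kg/h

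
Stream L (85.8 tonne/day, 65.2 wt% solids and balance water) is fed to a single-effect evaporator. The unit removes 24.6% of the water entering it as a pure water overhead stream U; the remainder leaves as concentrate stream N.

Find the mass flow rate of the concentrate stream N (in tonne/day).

water entering = 85.8×0.348 = 29.858 tonne/day; overhead removed = 0.246×29.858 = 7.3452 tonne/day.
Concentrate = 85.8 − 7.3452 = 78.455 tonne/day.

78.45 tonne/day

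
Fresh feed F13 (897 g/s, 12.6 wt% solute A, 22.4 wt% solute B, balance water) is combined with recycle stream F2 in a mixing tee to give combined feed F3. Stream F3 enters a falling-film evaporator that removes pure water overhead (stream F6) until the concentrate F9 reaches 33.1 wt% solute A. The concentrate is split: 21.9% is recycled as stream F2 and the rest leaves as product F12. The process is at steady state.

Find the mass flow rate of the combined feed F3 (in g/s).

Overall solute A balance (none leaves overhead): solute A in fresh feed = solute A in product, i.e. 897×0.126 = (1−0.219)·F9·0.331.
F9 = 113.02/(0.331×0.781) = 437.2 g/s.
Recycle F2 = 0.219×437.2 = 95.748 g/s.
Combined feed F3 = 897 + 95.748 = 992.75 g/s.

992.7 g/s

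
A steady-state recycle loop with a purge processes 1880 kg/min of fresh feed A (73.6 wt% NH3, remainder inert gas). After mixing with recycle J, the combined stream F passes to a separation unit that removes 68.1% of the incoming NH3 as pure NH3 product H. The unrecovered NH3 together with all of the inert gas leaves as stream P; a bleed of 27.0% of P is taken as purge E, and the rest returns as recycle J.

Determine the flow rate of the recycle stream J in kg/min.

1762 kg/min

inert gas enters only via A and leaves only via the purge: 1880×0.264 = 0.270×(inert gas in P), and the separation unit passes all inert gas, so inert gas in F = inert gas in P = 1838.2 kg/min.
NH3 in F: m_A = 1880×0.736 + (1−0.270)·(1−0.681)·m_A, so m_A = 1383.7/0.7671 = 1803.7 kg/min.
P = (1−0.681)×1803.7 + 1838.2 = 2413.6 kg/min.
Recycle J = (1−0.270)×2413.6 = 1761.9 kg/min.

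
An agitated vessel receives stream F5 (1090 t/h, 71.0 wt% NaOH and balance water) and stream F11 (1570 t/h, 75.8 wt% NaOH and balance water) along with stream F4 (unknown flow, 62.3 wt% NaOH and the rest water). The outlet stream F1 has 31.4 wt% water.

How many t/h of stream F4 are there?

Let F4 be the unknown flow. Total out = 2660 + F4.
water balance: 696.04 + 0.377·F4 = 0.314·(2660 + F4)
(0.377 − 0.314)·F4 = 0.314×2660 − 696.04 = 139.2
F4 = 139.2 / 0.063 = 2209.5 t/h

2210 t/h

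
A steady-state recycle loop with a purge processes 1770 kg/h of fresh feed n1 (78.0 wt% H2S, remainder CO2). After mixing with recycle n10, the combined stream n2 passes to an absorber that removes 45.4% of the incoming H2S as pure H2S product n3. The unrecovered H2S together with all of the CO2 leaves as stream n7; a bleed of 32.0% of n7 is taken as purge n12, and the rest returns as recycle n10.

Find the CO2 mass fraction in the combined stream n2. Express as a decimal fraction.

CO2 enters only via n1 and leaves only via the purge: 1770×0.220 = 0.320×(CO2 in n7), and the absorber passes all CO2, so CO2 in n2 = CO2 in n7 = 1216.9 kg/h.
H2S in n2: m_A = 1770×0.780 + (1−0.320)·(1−0.454)·m_A, so m_A = 1380.6/0.6287 = 2195.9 kg/h.
n2 = 2195.9 + 1216.9 = 3412.8 kg/h.
CO2 fraction in n2 = 1216.9/3412.8 = 0.357.

0.357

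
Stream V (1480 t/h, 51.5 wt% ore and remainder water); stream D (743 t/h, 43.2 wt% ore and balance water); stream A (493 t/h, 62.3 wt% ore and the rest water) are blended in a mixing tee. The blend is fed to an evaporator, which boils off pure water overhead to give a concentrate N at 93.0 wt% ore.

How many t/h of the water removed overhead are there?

1221 t/h

ore entering = 1480×0.515 + 743×0.432 + 493×0.623 = 1390.3 t/h.
All ore reports to N, so N = 1390.3/0.930 = 1495 t/h.
Total feed = 2716 t/h; overhead = 2716 − 1495 = 1221 t/h.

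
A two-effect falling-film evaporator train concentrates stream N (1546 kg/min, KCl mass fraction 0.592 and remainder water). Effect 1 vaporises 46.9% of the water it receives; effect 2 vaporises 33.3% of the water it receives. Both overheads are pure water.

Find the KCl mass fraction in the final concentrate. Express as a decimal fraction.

0.804

water in feed = 1546×0.408 = 630.77 kg/min.
After stage 1: water left = (1−0.469)×630.77 = 334.94; stream total = 1250.2 kg/min.
After stage 2: water left = (1−0.333)×334.94 = 223.4; final concentrate = 1138.6 kg/min.
KCl fraction = 915.23/1138.6 = 0.804.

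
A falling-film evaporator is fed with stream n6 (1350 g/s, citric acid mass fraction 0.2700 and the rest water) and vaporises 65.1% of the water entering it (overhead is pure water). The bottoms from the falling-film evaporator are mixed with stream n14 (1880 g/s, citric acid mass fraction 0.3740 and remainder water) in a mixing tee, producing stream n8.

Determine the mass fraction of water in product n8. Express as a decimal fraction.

0.5875

Vapour removed = 0.651×0.730×1350 = 641.56 g/s; concentrate = 708.44 g/s.
water reaching the mixer = 343.94 (from concentrate) + 1880×0.626 = 1520.8 g/s.
Product flow = 708.44 + 1880 = 2588.4 g/s; water fraction = 0.5875.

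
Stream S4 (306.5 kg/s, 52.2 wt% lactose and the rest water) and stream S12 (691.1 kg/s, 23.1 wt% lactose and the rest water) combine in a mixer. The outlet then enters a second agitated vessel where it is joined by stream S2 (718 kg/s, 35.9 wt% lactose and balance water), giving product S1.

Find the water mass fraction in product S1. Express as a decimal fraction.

0.6634

Overall, product flow = 1715.6 kg/s.
water in = 306.5×0.478 + 691.1×0.769 + 718×0.641 = 1138.2 kg/s.
water fraction in S1 = 0.6634.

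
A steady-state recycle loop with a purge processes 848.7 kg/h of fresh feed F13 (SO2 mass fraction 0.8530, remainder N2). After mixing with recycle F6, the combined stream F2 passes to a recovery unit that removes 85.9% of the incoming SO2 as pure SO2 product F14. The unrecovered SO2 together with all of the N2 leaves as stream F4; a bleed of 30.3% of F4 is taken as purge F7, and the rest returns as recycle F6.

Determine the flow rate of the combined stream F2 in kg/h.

N2 enters only via F13 and leaves only via the purge: 848.7×0.147 = 0.303×(N2 in F4), and the recovery unit passes all N2, so N2 in F2 = N2 in F4 = 411.75 kg/h.
SO2 in F2: m_A = 848.7×0.853 + (1−0.303)·(1−0.859)·m_A, so m_A = 723.94/0.9017 = 802.84 kg/h.
F2 = 802.84 + 411.75 = 1214.6 kg/h.

1215 kg/h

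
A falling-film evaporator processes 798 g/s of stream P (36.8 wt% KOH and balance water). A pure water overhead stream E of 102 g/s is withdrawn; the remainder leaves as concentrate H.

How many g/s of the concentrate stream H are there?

696 g/s

Concentrate = 798 − 102 = 696 g/s.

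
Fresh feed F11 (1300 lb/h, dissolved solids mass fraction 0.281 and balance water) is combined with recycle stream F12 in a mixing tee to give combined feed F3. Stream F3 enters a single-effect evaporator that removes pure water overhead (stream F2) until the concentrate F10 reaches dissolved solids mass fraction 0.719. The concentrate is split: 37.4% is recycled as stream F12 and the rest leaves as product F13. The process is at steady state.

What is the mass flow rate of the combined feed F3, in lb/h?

1604 lb/h

Overall dissolved solids balance (none leaves overhead): dissolved solids in fresh feed = dissolved solids in product, i.e. 1300×0.281 = (1−0.374)·F10·0.719.
F10 = 365.3/(0.719×0.626) = 811.61 lb/h.
Recycle F12 = 0.374×811.61 = 303.54 lb/h.
Combined feed F3 = 1300 + 303.54 = 1603.5 lb/h.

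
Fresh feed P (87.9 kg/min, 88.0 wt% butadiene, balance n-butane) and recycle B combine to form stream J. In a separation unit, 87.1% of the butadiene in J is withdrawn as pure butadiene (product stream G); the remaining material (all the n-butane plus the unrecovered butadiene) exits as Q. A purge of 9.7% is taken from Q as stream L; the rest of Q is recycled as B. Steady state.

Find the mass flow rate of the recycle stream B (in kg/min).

n-butane enters only via P and leaves only via the purge: 87.9×0.120 = 0.097×(n-butane in Q), and the separation unit passes all n-butane, so n-butane in J = n-butane in Q = 108.74 kg/min.
butadiene in J: m_A = 87.9×0.880 + (1−0.097)·(1−0.871)·m_A, so m_A = 77.352/0.8835 = 87.55 kg/min.
Q = (1−0.871)×87.55 + 108.74 = 120.04 kg/min.
Recycle B = (1−0.097)×120.04 = 108.39 kg/min.

108.4 kg/min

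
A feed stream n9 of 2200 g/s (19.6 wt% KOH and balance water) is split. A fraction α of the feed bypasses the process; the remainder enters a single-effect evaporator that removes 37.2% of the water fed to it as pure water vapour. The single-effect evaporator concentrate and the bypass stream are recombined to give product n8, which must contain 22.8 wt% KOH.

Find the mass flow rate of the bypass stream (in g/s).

All 2200×0.196 = 431.2 g/s of KOH reaches n8, so n8 = 431.2/0.228 = 1891.2 g/s and vapour = 308.77 g/s.
The evaporator receives (1−α)·2200 of feed at 0.804 water and removes 0.372 of that water:
0.372×0.804×(1−α)×2200 = 308.77
(1−α) = 308.77/657.99 = 0.4693;  α = 0.5307.
Bypass flow = 0.5307×2200 = 1167.6 g/s.

1168 g/s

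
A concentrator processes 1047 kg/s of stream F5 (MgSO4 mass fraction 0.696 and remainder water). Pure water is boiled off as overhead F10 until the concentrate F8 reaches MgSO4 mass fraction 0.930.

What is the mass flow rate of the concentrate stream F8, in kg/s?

783.6 kg/s

MgSO4 is conserved: 1047×0.696 = 728.71 kg/s all reports to the concentrate.
Concentrate = 728.71/(target fraction) = 783.56 kg/s.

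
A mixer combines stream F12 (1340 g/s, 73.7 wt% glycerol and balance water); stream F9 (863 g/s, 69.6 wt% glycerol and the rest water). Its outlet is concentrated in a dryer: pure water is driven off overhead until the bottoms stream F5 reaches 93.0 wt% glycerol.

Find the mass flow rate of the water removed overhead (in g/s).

495.2 g/s

glycerol entering = 1340×0.737 + 863×0.696 = 1588.2 g/s.
All glycerol reports to F5, so F5 = 1588.2/0.930 = 1707.8 g/s.
Total feed = 2203 g/s; overhead = 2203 − 1707.8 = 495.23 g/s.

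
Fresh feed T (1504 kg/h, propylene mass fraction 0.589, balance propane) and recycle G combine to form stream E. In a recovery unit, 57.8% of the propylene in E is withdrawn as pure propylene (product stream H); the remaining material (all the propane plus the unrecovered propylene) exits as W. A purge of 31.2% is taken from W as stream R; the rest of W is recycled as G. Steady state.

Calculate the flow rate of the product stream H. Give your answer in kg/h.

propylene in E: m_A = 1504×0.589 + (1−0.312)·(1−0.578)·m_A, so m_A = 885.86/0.7097 = 1248.3 kg/h.
Product H = 0.578×1248.3 = 721.5 kg/h.

721.5 kg/h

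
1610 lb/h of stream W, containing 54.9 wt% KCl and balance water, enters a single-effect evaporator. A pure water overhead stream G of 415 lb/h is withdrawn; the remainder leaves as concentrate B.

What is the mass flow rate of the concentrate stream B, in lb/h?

1195 lb/h

Concentrate = 1610 − 415 = 1195 lb/h.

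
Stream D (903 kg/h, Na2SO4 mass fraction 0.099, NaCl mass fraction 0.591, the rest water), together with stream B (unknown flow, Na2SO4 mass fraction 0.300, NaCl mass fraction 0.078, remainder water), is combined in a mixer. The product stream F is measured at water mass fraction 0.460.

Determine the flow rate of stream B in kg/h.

836.1 kg/h

Let B be the unknown flow. Total out = 903 + B.
water balance: 279.93 + 0.622·B = 0.460·(903 + B)
(0.622 − 0.460)·B = 0.460×903 − 279.93 = 135.45
B = 135.45 / 0.162 = 836.11 kg/h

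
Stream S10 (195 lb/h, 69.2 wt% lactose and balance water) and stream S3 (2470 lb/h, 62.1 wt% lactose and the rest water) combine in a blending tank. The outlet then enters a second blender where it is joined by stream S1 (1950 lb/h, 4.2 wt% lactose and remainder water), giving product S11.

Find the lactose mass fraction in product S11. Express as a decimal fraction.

Overall, product flow = 4615 lb/h.
lactose in = 195×0.692 + 2470×0.621 + 1950×0.042 = 1750.7 lb/h.
lactose fraction in S11 = 0.379.

0.379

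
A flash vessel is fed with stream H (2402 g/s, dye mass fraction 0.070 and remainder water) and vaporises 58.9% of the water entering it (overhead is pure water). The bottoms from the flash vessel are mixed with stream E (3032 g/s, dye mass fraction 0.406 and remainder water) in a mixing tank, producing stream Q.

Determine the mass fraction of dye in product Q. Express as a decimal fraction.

Vapour removed = 0.589×0.930×2402 = 1315.7 g/s; concentrate = 1086.3 g/s.
dye reaching the mixer = 168.14 (from concentrate) + 3032×0.406 = 1399.1 g/s.
Product flow = 1086.3 + 3032 = 4118.3 g/s; dye fraction = 0.340.

0.340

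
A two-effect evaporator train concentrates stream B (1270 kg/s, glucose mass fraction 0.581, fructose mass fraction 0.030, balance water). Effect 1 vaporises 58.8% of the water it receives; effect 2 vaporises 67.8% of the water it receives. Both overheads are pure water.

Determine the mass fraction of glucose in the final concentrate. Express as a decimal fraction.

0.877

water in feed = 1270×0.389 = 494.03 kg/s.
After stage 1: water left = (1−0.588)×494.03 = 203.54; stream total = 979.51 kg/s.
After stage 2: water left = (1−0.678)×203.54 = 65.54; final concentrate = 841.51 kg/s.
glucose fraction = 737.87/841.51 = 0.877.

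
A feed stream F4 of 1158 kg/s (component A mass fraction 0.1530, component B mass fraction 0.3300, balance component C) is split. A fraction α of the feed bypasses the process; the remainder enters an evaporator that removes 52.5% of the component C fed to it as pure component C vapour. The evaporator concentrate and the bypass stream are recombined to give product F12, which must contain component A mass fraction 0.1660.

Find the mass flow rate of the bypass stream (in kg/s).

All 1158×0.153 = 177.17 kg/s of component A reaches F12, so F12 = 177.17/0.166 = 1067.3 kg/s and vapour = 90.687 kg/s.
The evaporator receives (1−α)·1158 of feed at 0.517 component C and removes 0.525 of that component C:
0.525×0.517×(1−α)×1158 = 90.687
(1−α) = 90.687/314.31 = 0.2885;  α = 0.7115.
Bypass flow = 0.7115×1158 = 823.89 kg/s.

823.9 kg/s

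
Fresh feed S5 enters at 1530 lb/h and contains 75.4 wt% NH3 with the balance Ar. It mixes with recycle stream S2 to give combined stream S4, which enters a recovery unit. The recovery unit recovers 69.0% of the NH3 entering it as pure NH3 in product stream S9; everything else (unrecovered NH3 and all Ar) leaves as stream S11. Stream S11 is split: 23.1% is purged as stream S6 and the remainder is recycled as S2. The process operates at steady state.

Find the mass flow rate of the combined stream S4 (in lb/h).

3144 lb/h

Ar enters only via S5 and leaves only via the purge: 1530×0.246 = 0.231×(Ar in S11), and the recovery unit passes all Ar, so Ar in S4 = Ar in S11 = 1629.4 lb/h.
NH3 in S4: m_A = 1530×0.754 + (1−0.231)·(1−0.690)·m_A, so m_A = 1153.6/0.7616 = 1514.7 lb/h.
S4 = 1514.7 + 1629.4 = 3144.1 lb/h.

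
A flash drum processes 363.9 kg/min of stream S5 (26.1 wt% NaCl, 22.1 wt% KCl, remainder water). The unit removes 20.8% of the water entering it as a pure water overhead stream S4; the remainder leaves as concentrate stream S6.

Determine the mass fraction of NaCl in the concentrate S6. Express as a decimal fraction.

NaCl is not removed: 363.9×0.261 = 94.978 kg/min of NaCl enters S6.
water entering = 363.9×0.518 = 188.5 kg/min; overhead removed = 0.208×188.5 = 39.208 kg/min.
Concentrate = 363.9 − 39.208 = 324.69 kg/min.
Mass fraction = 94.978/324.69 = 0.293.

0.293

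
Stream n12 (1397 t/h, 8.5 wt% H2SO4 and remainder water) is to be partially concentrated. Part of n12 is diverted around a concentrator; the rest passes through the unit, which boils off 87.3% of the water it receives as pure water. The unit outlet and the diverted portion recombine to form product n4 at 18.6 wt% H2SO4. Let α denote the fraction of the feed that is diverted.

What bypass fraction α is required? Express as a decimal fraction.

All 1397×0.085 = 118.75 t/h of H2SO4 reaches n4, so n4 = 118.75/0.186 = 638.41 t/h and vapour = 758.59 t/h.
The evaporator receives (1−α)·1397 of feed at 0.915 water and removes 0.873 of that water:
0.873×0.915×(1−α)×1397 = 758.59
(1−α) = 758.59/1115.9 = 0.6798;  α = 0.3202.

0.320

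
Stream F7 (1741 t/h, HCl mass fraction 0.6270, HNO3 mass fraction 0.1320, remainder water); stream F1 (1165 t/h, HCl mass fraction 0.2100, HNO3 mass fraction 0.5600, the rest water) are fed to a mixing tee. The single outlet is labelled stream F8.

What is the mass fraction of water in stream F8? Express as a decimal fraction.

Total flow out = 1741 + 1165 = 2906 t/h.
water in = 1741×0.241 + 1165×0.230 = 687.53 t/h.
water mass fraction in F8 = 687.53/2906 = 0.2366.

0.2366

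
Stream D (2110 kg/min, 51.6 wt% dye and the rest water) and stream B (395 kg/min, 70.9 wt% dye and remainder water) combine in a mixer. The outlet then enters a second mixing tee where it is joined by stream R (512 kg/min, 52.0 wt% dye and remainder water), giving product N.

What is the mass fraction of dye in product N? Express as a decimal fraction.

0.542

Overall, product flow = 3017 kg/min.
dye in = 2110×0.516 + 395×0.709 + 512×0.520 = 1635.1 kg/min.
dye fraction in N = 0.542.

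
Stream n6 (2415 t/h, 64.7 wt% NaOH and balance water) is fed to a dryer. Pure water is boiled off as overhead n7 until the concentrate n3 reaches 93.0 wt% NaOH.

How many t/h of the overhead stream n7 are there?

NaOH is conserved: 2415×0.647 = 1562.5 t/h all reports to the concentrate.
Concentrate = 1562.5/(target fraction) = 1680.1 t/h.
Overhead = 2415 − 1680.1 = 734.89 t/h.

734.9 t/h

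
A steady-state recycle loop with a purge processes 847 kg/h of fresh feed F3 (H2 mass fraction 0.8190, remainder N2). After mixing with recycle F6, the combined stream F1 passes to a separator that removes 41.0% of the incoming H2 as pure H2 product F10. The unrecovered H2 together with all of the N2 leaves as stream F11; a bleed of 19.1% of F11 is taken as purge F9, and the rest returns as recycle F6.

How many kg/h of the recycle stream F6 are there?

N2 enters only via F3 and leaves only via the purge: 847×0.181 = 0.191×(N2 in F11), and the separator passes all N2, so N2 in F1 = N2 in F11 = 802.65 kg/h.
H2 in F1: m_A = 847×0.819 + (1−0.191)·(1−0.410)·m_A, so m_A = 693.69/0.5227 = 1327.2 kg/h.
F11 = (1−0.410)×1327.2 + 802.65 = 1585.7 kg/h.
Recycle F6 = (1−0.191)×1585.7 = 1282.8 kg/h.

1283 kg/h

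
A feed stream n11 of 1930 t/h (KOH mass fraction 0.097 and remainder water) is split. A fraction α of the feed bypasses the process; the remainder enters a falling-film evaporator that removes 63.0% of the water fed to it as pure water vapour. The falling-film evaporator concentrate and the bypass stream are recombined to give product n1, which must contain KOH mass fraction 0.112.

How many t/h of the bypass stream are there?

All 1930×0.097 = 187.21 t/h of KOH reaches n1, so n1 = 187.21/0.112 = 1671.5 t/h and vapour = 258.48 t/h.
The evaporator receives (1−α)·1930 of feed at 0.903 water and removes 0.630 of that water:
0.630×0.903×(1−α)×1930 = 258.48
(1−α) = 258.48/1098 = 0.2354;  α = 0.7646.
Bypass flow = 0.7646×1930 = 1475.6 t/h.

1476 t/h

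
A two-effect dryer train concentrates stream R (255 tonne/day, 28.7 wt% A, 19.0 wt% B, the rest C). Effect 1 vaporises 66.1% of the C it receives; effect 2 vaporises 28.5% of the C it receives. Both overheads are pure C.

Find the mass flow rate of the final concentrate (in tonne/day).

C in feed = 255×0.523 = 133.37 tonne/day.
After stage 1: C left = (1−0.661)×133.37 = 45.211; stream total = 166.85 tonne/day.
After stage 2: C left = (1−0.285)×45.211 = 32.326; final concentrate = 153.96 tonne/day.

154 tonne/day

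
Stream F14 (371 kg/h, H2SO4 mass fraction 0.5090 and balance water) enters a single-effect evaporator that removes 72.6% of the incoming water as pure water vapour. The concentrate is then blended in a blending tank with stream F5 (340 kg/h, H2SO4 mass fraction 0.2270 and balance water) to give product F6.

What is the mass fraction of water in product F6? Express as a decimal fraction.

Vapour removed = 0.726×0.491×371 = 132.25 kg/h; concentrate = 238.75 kg/h.
water reaching the mixer = 49.912 (from concentrate) + 340×0.773 = 312.73 kg/h.
Product flow = 238.75 + 340 = 578.75 kg/h; water fraction = 0.5404.

0.5404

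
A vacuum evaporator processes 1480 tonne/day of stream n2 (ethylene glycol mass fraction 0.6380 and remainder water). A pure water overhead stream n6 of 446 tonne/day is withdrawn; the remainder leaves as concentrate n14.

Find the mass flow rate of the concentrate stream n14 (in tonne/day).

1034 tonne/day

Concentrate = 1480 − 446 = 1034 tonne/day.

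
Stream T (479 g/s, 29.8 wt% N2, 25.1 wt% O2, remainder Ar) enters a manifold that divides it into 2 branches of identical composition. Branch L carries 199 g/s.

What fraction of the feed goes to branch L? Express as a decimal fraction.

Fraction to L = 199/479 = 0.4154.

0.415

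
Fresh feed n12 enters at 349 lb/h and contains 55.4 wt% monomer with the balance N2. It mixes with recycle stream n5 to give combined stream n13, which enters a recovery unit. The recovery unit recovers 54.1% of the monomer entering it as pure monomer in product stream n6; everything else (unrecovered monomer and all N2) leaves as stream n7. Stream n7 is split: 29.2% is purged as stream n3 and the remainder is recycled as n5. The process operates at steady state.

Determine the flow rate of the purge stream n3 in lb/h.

N2 enters only via n12 and leaves only via the purge: 349×0.446 = 0.292×(N2 in n7), and the recovery unit passes all N2, so N2 in n13 = N2 in n7 = 533.06 lb/h.
monomer in n13: m_A = 349×0.554 + (1−0.292)·(1−0.541)·m_A, so m_A = 193.35/0.6750 = 286.43 lb/h.
n7 = (1−0.541)×286.43 + 533.06 = 664.53 lb/h.
Purge n3 = 0.292×664.53 = 194.04 lb/h.

194 lb/h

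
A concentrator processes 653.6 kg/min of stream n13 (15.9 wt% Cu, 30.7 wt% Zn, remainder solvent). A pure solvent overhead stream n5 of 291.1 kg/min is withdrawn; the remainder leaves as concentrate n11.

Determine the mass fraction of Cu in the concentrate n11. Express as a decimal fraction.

0.287

Cu is not removed: 653.6×0.159 = 103.92 kg/min of Cu enters n11.
Concentrate = 653.6 − 291.1 = 362.5 kg/min.
Mass fraction = 103.92/362.5 = 0.287.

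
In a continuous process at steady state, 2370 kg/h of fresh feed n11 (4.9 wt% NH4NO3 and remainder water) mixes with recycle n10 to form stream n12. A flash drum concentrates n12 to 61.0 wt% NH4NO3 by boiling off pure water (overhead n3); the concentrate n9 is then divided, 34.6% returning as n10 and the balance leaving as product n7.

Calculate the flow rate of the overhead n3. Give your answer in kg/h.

Overall NH4NO3 balance (none leaves overhead): NH4NO3 in fresh feed = NH4NO3 in product, i.e. 2370×0.049 = (1−0.346)·n9·0.610.
n9 = 116.13/(0.610×0.654) = 291.1 kg/h.
Recycle n10 = 0.346×291.1 = 100.72 kg/h.
Combined feed n12 = 2370 + 100.72 = 2470.7 kg/h.
Overhead n3 = n12 − n9 = 2470.7 − 291.1 = 2179.6 kg/h.

2180 kg/h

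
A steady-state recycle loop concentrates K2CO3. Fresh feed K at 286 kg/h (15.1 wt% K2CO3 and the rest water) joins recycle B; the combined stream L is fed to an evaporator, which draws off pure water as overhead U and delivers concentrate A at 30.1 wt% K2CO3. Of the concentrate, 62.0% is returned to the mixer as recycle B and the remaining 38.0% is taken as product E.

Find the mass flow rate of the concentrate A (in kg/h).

Overall K2CO3 balance (none leaves overhead): K2CO3 in fresh feed = K2CO3 in product, i.e. 286×0.151 = (1−0.620)·A·0.301.
A = 43.186/(0.301×0.380) = 377.57 kg/h.

377.6 kg/h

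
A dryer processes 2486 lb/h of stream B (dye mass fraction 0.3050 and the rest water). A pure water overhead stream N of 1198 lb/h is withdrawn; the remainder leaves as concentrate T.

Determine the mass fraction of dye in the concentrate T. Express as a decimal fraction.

dye is not removed: 2486×0.305 = 758.23 lb/h of dye enters T.
Concentrate = 2486 − 1198 = 1288 lb/h.
Mass fraction = 758.23/1288 = 0.5887.

0.5887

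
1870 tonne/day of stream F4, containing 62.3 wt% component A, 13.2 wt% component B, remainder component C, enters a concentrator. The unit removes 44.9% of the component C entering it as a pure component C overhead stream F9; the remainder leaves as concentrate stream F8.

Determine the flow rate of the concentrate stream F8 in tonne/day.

component C entering = 1870×0.245 = 458.15 tonne/day; overhead removed = 0.449×458.15 = 205.71 tonne/day.
Concentrate = 1870 − 205.71 = 1664.3 tonne/day.

1664 tonne/day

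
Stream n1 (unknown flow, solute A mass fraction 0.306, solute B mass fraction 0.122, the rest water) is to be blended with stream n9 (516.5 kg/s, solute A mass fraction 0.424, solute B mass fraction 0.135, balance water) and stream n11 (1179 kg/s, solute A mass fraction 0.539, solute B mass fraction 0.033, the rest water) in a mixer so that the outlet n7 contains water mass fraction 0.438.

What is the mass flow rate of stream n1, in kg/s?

Let n1 be the unknown flow. Total out = 1695.5 + n1.
water balance: 732.39 + 0.572·n1 = 0.438·(1695.5 + n1)
(0.572 − 0.438)·n1 = 0.438×1695.5 − 732.39 = 10.24
n1 = 10.24 / 0.134 = 76.422 kg/s

76.42 kg/s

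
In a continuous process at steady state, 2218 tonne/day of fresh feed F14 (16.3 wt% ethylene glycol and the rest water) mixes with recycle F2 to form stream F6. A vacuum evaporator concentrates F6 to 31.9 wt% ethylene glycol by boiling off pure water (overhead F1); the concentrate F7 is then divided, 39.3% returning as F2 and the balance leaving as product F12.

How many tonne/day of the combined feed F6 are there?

Overall ethylene glycol balance (none leaves overhead): ethylene glycol in fresh feed = ethylene glycol in product, i.e. 2218×0.163 = (1−0.393)·F7·0.319.
F7 = 361.53/(0.319×0.607) = 1867.1 tonne/day.
Recycle F2 = 0.393×1867.1 = 733.77 tonne/day.
Combined feed F6 = 2218 + 733.77 = 2951.8 tonne/day.

2952 tonne/day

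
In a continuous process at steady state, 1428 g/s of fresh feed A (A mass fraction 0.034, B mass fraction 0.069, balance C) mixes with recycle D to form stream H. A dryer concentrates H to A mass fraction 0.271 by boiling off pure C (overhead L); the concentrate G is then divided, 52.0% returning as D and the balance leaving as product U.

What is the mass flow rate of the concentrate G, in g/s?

373.2 g/s

Overall A balance (none leaves overhead): A in fresh feed = A in product, i.e. 1428×0.034 = (1−0.520)·G·0.271.
G = 48.552/(0.271×0.480) = 373.25 g/s.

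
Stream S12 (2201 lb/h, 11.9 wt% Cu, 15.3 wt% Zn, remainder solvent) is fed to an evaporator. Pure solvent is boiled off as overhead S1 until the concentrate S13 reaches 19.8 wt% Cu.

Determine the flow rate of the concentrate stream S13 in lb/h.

Cu is conserved: 2201×0.119 = 261.92 lb/h all reports to the concentrate.
Concentrate = 261.92/(target fraction) = 1322.8 lb/h.

1323 lb/h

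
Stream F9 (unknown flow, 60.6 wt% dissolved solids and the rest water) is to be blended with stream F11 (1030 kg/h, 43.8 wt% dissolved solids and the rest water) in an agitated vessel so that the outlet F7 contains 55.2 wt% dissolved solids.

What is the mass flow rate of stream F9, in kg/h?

2174 kg/h

Let F9 be the unknown flow. Total out = 1030 + F9.
dissolved solids balance: 451.14 + 0.606·F9 = 0.552·(1030 + F9)
(0.606 − 0.552)·F9 = 0.552×1030 − 451.14 = 117.42
F9 = 117.42 / 0.054 = 2174.4 kg/h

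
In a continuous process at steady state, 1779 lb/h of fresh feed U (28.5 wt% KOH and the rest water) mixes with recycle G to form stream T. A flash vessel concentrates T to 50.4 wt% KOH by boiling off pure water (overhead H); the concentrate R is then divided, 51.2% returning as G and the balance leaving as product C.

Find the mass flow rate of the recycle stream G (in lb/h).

1055 lb/h

Overall KOH balance (none leaves overhead): KOH in fresh feed = KOH in product, i.e. 1779×0.285 = (1−0.512)·R·0.504.
R = 507.01/(0.504×0.488) = 2061.4 lb/h.
Recycle G = 0.512×2061.4 = 1055.5 lb/h.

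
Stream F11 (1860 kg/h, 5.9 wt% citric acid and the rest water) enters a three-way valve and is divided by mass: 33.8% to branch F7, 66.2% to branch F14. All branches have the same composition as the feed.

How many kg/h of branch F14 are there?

Branch F14 flow = 0.662×1860 = 1231.3 kg/h.

1231 kg/h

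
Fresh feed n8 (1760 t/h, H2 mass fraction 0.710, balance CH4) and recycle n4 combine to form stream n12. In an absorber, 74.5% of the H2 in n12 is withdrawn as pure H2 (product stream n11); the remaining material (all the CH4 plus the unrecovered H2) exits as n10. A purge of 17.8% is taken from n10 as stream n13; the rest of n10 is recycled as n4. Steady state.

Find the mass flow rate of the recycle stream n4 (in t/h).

2688 t/h

CH4 enters only via n8 and leaves only via the purge: 1760×0.290 = 0.178×(CH4 in n10), and the absorber passes all CH4, so CH4 in n12 = CH4 in n10 = 2867.4 t/h.
H2 in n12: m_A = 1760×0.710 + (1−0.178)·(1−0.745)·m_A, so m_A = 1249.6/0.7904 = 1581 t/h.
n10 = (1−0.745)×1581 + 2867.4 = 3270.6 t/h.
Recycle n4 = (1−0.178)×3270.6 = 2688.4 t/h.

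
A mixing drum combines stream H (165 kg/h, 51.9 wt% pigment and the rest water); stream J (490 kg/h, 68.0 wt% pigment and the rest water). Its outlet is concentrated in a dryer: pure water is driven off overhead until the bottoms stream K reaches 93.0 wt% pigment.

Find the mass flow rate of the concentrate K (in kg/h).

450.4 kg/h

pigment entering = 165×0.519 + 490×0.680 = 418.84 kg/h.
All pigment reports to K, so K = 418.84/0.930 = 450.36 kg/h.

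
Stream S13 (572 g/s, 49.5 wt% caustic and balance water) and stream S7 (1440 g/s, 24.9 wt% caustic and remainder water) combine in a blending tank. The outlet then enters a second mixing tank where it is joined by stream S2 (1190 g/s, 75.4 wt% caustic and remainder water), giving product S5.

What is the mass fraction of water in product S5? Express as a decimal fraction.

Overall, product flow = 3202 g/s.
water in = 572×0.505 + 1440×0.751 + 1190×0.246 = 1663 g/s.
water fraction in S5 = 0.519.

0.519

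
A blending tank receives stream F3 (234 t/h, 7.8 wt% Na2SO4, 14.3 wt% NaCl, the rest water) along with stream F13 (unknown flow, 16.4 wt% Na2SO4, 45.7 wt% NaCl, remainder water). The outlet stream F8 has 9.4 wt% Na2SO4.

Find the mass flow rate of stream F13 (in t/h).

Let F13 be the unknown flow. Total out = 234 + F13.
Na2SO4 balance: 18.252 + 0.164·F13 = 0.094·(234 + F13)
(0.164 − 0.094)·F13 = 0.094×234 − 18.252 = 3.744
F13 = 3.744 / 0.070 = 53.486 t/h

53.49 t/h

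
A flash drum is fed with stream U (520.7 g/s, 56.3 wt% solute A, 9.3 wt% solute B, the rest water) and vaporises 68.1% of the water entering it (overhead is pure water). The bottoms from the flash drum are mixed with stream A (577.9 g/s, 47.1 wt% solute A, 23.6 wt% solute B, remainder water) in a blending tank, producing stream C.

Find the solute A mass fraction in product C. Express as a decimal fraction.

0.5789

Vapour removed = 0.681×0.344×520.7 = 121.98 g/s; concentrate = 398.72 g/s.
solute A reaching the mixer = 293.15 (from concentrate) + 577.9×0.471 = 565.35 g/s.
Product flow = 398.72 + 577.9 = 976.62 g/s; solute A fraction = 0.5789.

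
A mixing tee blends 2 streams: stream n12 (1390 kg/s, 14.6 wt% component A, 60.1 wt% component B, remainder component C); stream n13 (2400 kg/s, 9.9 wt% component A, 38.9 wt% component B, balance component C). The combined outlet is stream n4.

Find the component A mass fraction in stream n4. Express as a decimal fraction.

Total flow out = 1390 + 2400 = 3790 kg/s.
component A in = 1390×0.146 + 2400×0.099 = 440.54 kg/s.
component A mass fraction in n4 = 440.54/3790 = 0.116.

0.116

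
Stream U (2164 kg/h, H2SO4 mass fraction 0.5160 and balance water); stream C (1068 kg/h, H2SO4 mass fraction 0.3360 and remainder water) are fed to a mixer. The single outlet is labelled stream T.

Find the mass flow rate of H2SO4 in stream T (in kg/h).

H2SO4 out = H2SO4 in = 2164×0.516 + 1068×0.336 = 1475.5 kg/h.

1475 kg/h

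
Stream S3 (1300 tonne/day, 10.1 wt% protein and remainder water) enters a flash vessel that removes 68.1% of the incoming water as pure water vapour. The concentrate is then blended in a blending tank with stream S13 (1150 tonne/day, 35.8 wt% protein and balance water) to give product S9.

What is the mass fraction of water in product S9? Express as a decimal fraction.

0.672

Vapour removed = 0.681×0.899×1300 = 795.88 tonne/day; concentrate = 504.12 tonne/day.
water reaching the mixer = 372.82 (from concentrate) + 1150×0.642 = 1111.1 tonne/day.
Product flow = 504.12 + 1150 = 1654.1 tonne/day; water fraction = 0.672.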